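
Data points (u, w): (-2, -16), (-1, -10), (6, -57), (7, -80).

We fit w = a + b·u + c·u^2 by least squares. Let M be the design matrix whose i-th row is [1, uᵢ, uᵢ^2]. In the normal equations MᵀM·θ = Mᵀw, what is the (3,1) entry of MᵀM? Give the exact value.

90

Row 3 ↔ basis u^2, column 1 ↔ basis 1, so (MᵀM)_{3,1} = Σᵢ u^2 = (4)·(1) + (1)·(1) + (36)·(1) + (49)·(1) = 90.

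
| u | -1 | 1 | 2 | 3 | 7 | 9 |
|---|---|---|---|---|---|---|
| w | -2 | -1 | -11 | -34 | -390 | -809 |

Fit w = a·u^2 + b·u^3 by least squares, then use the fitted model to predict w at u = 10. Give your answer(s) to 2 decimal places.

Setting ∂/∂a … = 0 gives: 9061·a + 76131·b = -84992;  76131·a + 649885·b = -724536.
Δ = 9061·649885 − 76131² = 92678824.
a = ((-84992)·649885 − 76131·(-724536))/92678824 = -9421963/11584853; b = (9061·(-724536) − 76131·(-84992))/92678824 = -11811843/11584853.
At u = 10: ŵ = (-9421963/11584853)·(100) + (-11811843/11584853)·(1000) = -12754039300/11584853.

ŵ = -1100.92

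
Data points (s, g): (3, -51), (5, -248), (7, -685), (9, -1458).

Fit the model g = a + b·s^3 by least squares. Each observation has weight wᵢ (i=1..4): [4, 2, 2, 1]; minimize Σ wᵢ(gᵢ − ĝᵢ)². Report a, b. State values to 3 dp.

a = 2.888, b = -2.005

Normal-equation sums: Σwᵢ·1 = 9, Σwᵢ·s^3 = 1773, Σwᵢ·s^3·s^3 = 800905.
And Σwᵢ·g = -3528, Σwᵢ·s^3·g = -1600300.
So XᵀWX·[a, b]ᵀ = XᵀWg: [[9, 1773]; [1773, 800905]]·[a, b]ᵀ = [-3528, -1600300]ᵀ.
Eliminating b: 800905·(row 1) − 1773·(row 2) gives 4064616·a = 800905·(-3528) − 1773·(-1600300) = 11739060, so a = 326085/112906.
Then b = ((-1600300) − 1773·(326085/112906))/800905 = -226321/112906.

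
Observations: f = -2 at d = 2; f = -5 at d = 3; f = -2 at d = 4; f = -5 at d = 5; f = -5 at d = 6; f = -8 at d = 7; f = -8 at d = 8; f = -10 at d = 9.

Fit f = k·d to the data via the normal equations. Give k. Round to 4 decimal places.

k = -1.0282

XᵀX·[k]ᵀ = Xᵀf reads: 284·k = -292.
(Σd·d = 284, Σd·f = -292.)
Hence k = -292 / 284 ≈ -1.02817.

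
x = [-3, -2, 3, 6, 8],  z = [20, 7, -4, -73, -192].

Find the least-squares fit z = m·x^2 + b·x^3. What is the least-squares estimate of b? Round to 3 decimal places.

AᵀA·[m, b]ᵀ = Aᵀz reads: 5570·m + 40512·b = -14744;  40512·m + 310322·b = -114776.
(Σx^2·x^2 = 5570, Σx^2·x^3 = 40512, Σx^3·x^3 = 310322, Σx^2·z = -14744, Σx^3·z = -114776.)
Determinant 5570·310322 − 40512² = 87271396.
m = ((-14744)·310322 − 40512·(-114776))/87271396 = 18604436/21817849; b = (5570·(-114776) − 40512·(-14744))/87271396 = -10498348/21817849.

b = -0.481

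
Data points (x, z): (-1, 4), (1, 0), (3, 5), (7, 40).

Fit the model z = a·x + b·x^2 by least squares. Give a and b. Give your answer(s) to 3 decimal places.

Setting ∂/∂a … = 0 gives: 60·a + 370·b = 291;  370·a + 2484·b = 2009.
Determinant 60·2484 − 370² = 12140.
a = (291·2484 − 370·2009)/12140 = -10243/6070; b = (60·2009 − 370·291)/12140 = 1287/1214.

a = -1.687, b = 1.060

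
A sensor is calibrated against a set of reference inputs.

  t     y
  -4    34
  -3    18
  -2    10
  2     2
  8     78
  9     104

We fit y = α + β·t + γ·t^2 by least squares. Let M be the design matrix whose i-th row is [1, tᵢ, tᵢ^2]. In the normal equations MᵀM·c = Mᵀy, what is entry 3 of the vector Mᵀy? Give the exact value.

14170

Entry 3 ↔ basis t^2, so (Mᵀy)_{3} = Σᵢ (t^2)·yᵢ = (16)·(34) + (9)·(18) + (4)·(10) + (4)·(2) + (64)·(78) + (81)·(104) = 14170.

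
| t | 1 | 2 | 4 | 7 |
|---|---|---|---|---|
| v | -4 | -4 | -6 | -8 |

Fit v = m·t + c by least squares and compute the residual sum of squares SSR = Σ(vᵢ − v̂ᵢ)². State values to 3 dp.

Entries of MᵀM: Σt·t = 70, Σt = 14, Σ1 = 4.
For Mᵀv: Σt·v = -92, Σv = -22.
MᵀM·[m, c]ᵀ = Mᵀv becomes [[70, 14]; [14, 4]]·[m, c]ᵀ = [-92, -22]ᵀ.
Eliminating c: 4·(row 1) − 14·(row 2) gives 84·m = 4·(-92) − 14·(-22) = -60, so m = -5/7.
Then c = ((-22) − 14·(-5/7))/4 = -3.
Residuals: -2/7, 3/7, -1/7, 0; SSR = 2/7.

SSR = 0.286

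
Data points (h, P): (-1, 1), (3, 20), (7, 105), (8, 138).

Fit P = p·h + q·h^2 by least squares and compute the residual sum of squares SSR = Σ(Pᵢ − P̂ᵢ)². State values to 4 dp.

SSR = 1.1326

MᵀM·[p, q]ᵀ = MᵀP reads: 123·p + 881·q = 1898;  881·p + 6579·q = 14158.
(Σh·h = 123, Σh·h^2 = 881, Σh^2·h^2 = 6579, Σh·P = 1898, Σh^2·P = 14158.)
Eliminating q: 6579·(row 1) − 881·(row 2) gives 33056·p = 6579·1898 − 881·14158 = 13744, so p = 859/2066.
Then q = (14158 − 881·(859/2066))/6579 = 4331/2066.
Residuals: -703/1033, -118/1033, -651/1033, 526/1033; SSR = 1170/1033.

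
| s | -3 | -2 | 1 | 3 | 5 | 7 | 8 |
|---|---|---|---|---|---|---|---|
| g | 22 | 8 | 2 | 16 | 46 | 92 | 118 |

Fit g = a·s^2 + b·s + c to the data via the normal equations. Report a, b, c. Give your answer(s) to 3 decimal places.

a = 1.941, b = -0.726, c = 0.760

Setting ∂/∂a … = 0 gives: 7301·a + 973·b + 161·c = 13586;  973·a + 161·b + 19·c = 1786;  161·a + 19·b + 7·c = 304.
Row-reducing yields a = 120489/62083, b = -6435/8869, c = 6742/8869.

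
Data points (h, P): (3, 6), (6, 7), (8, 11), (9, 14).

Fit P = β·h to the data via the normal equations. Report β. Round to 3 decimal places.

β = 1.442

Entries of MᵀM: Σh·h = 190.
For MᵀP: Σh·P = 274.
MᵀM·[β]ᵀ = MᵀP becomes [[190]]·[β]ᵀ = [274]ᵀ.
β = 274/190 = 1.44211.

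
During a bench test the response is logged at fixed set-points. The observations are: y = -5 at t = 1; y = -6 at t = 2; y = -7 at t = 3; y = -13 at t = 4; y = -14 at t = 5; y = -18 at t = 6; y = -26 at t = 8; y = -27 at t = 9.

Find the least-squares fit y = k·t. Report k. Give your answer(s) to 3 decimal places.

MᵀM·[k]ᵀ = Mᵀy reads: 236·k = -719.
k = (-719)/236 = -3.04661.

k = -3.047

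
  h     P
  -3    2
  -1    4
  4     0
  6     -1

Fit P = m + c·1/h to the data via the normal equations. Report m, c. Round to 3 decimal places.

m = 0.398, c = -3.720

Setting ∂/∂m … = 0 gives: 4·m + (-11/12)·c = 5;  (-11/12)·m + (173/144)·c = -29/6.
(Σ1 = 4, Σ1/h = -11/12, Σ1/h·1/h = 173/144, ΣP = 5, Σ1/h·P = -29/6.)
det = 4·(173/144) − (-11/12)² = 571/144.
m = (5·(173/144) − (-11/12)·(-29/6))/(571/144) = 227/571; c = (4·(-29/6) − (-11/12)·5)/(571/144) = -2124/571.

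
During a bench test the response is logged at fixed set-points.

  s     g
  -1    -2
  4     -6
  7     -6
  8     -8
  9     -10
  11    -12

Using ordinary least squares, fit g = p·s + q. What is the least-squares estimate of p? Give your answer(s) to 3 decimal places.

With design matrix M, MᵀM = [[332, 38]; [38, 6]] and Mᵀg = [-350, -44]ᵀ.
Determinant 332·6 − 38² = 548.
p = ((-350)·6 − 38·(-44))/548 = -107/137; q = (332·(-44) − 38·(-350))/548 = -327/137.

p = -0.781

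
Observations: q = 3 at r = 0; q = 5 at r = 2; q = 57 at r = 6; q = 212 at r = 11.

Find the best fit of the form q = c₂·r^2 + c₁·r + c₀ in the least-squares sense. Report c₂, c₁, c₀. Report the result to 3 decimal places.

From the data, Σr^2·r^2 = 15953, Σr^2·r = 1555, Σr^2 = 161, Σr·r = 161, Σr = 19, Σ1 = 4.
For Mᵀq: Σr^2·q = 27724, Σr·q = 2684, Σq = 277.
So MᵀM·[c₂, c₁, c₀]ᵀ = Mᵀq: [[15953, 1555, 161]; [1555, 161, 19]; [161, 19, 4]]·[c₂, c₁, c₀]ᵀ = [27724, 2684, 277]ᵀ.
Solving the 3×3 system (Gaussian elimination) gives c₂ = 2, c₁ = -3, c₀ = 3.

c₂ = 2.000, c₁ = -3.000, c₀ = 3.000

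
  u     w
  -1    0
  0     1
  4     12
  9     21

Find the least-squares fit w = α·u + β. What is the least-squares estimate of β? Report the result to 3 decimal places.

β = 1.968

Setting ∂/∂α … = 0 gives: 98·α + 12·β = 237;  12·α + 4·β = 34.
(Σu·u = 98, Σu = 12, Σ1 = 4, Σu·w = 237, Σw = 34.)
Δ = 98·4 − 12² = 248.
α = (237·4 − 12·34)/248 = 135/62; β = (98·34 − 12·237)/248 = 61/31.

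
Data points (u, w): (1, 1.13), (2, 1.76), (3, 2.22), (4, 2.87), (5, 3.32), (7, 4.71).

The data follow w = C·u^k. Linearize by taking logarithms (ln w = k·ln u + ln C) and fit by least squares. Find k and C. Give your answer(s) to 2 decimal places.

k = 0.72, C = 1.08

Taking logs, ln w = k·ln u + ln C, so regress ln w on ln u.
Σln u = 6.7334, Σ(ln u)² = 9.9861, Σln w = 5.2890, Σln u·ln w = 7.6764.
Normal system: [[9.9861, 6.7334]; [6.7334, 6]]·[k, ln C]ᵀ = [7.6764, 5.2890]ᵀ.
Slope k = (n·Σln u·ln w − Σln u·Σln w)/(n·Σ(ln u)² − (Σln u)²) = (6·7.6764 − 6.7334·5.2890)/14.5777 = 0.71654; ln C = (Σln w − k·Σln u)/n = 0.07738, so C = exp(0.07738) = 1.08045.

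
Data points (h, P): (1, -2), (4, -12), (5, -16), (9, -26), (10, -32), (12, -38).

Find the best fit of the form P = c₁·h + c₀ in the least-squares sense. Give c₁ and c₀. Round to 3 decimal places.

The normal equations are: 367·c₁ + 41·c₀ = -1140;  41·c₁ + 6·c₀ = -126.
det = 367·6 − 41² = 521.
c₁ = ((-1140)·6 − 41·(-126))/521 = -1674/521; c₀ = (367·(-126) − 41·(-1140))/521 = 498/521.

c₁ = -3.213, c₀ = 0.956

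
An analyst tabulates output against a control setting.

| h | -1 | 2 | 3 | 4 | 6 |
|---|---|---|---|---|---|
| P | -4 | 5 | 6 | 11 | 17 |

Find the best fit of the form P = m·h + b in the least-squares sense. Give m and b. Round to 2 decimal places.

Normal-equation sums: Σh·h = 66, Σh = 14, Σ1 = 5.
And Σh·P = 178, ΣP = 35.
Normal equations: [[66, 14]; [14, 5]]·[m, b]ᵀ = [178, 35]ᵀ.
Determinant 66·5 − 14² = 134.
m = (178·5 − 14·35)/134 = 200/67; b = (66·35 − 14·178)/134 = -91/67.

m = 2.99, b = -1.36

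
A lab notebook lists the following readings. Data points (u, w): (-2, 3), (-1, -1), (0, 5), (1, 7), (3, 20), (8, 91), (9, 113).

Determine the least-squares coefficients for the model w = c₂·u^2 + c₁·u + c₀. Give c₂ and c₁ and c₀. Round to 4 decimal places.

c₂ = 1.0665, c₁ = 2.5501, c₀ = 3.0651

Sums needed: Σu^2·u^2 = 10756, Σu^2·u = 1260, Σu^2 = 160, Σu·u = 160, Σu = 18, Σ1 = 7.
Right-hand side: Σu^2·w = 15175, Σu·w = 1807, Σw = 238.
Inverting the 3×3 Gram matrix, [c₂, c₁, c₀]ᵀ = [27115/25424, 64835/25424, 38963/12712]ᵀ.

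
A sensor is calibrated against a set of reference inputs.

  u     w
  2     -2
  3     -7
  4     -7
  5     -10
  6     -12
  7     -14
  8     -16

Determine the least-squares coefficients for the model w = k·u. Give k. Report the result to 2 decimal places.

The normal system MᵀM·[k]ᵀ = Mᵀw is [[203]]·[k]ᵀ = [-401]ᵀ.
k = (-401)/203 = -1.97537.

k = -1.98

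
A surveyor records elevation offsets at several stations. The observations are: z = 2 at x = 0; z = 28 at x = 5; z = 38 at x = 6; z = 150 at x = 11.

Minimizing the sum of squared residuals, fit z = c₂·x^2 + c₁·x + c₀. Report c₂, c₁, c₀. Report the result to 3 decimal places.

c₂ = 1.433, c₁ = -2.340, c₀ = 2.156

Entries of MᵀM: Σx^2·x^2 = 16562, Σx^2·x = 1672, Σx^2 = 182, Σx·x = 182, Σx = 22, Σ1 = 4.
Right-hand side: Σx^2·z = 20218, Σx·z = 2018, Σz = 218.
So MᵀM·[c₂, c₁, c₀]ᵀ = Mᵀz: [[16562, 1672, 182]; [1672, 182, 22]; [182, 22, 4]]·[c₂, c₁, c₀]ᵀ = [20218, 2018, 218]ᵀ.
Solving the 3×3 system (Gaussian elimination) gives c₂ = 43/30, c₁ = -4283/1830, c₀ = 263/122.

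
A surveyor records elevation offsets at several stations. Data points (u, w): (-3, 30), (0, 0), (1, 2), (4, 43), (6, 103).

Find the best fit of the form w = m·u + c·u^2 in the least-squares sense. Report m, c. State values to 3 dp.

Setting ∂/∂m … = 0 gives: 62·m + 254·c = 702;  254·m + 1634·c = 4668.
(Σu·u = 62, Σu·u^2 = 254, Σu^2·u^2 = 1634, Σu·w = 702, Σu^2·w = 4668.)
Δ = 62·1634 − 254² = 36792.
m = (702·1634 − 254·4668)/36792 = -3217/3066; c = (62·4668 − 254·702)/36792 = 9259/3066.

m = -1.049, c = 3.020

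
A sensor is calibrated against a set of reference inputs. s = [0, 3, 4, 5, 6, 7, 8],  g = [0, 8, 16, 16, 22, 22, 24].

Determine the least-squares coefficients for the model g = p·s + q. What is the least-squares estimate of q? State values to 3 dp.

q = 0.572

Entries of AᵀA: Σs·s = 199, Σs = 33, Σ1 = 7.
And Σs·g = 646, Σg = 108.
AᵀA·[p, q]ᵀ = Aᵀg becomes [[199, 33]; [33, 7]]·[p, q]ᵀ = [646, 108]ᵀ.
Determinant 199·7 − 33² = 304.
p = (646·7 − 33·108)/304 = 479/152; q = (199·108 − 33·646)/304 = 87/152.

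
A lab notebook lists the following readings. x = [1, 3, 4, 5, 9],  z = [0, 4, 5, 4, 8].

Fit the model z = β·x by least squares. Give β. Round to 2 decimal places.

The normal equations are: 132·β = 124.
(Σx·x = 132, Σx·z = 124.)
β = 124/132 = 0.939394.

β = 0.94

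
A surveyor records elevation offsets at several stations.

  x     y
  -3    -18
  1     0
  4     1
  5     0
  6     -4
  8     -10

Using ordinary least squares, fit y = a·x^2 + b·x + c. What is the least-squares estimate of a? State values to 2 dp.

a = -0.51

Normal-equation sums: Σx^2·x^2 = 6355, Σx^2·x = 891, Σx^2 = 151, Σx·x = 151, Σx = 21, Σ1 = 6.
For Aᵀy: Σx^2·y = -930, Σx·y = -46, Σy = -31.
AᵀA·[a, b, c]ᵀ = Aᵀy becomes [[6355, 891, 151]; [891, 151, 21]; [151, 21, 6]]·[a, b, c]ᵀ = [-930, -46, -31]ᵀ.
Solving the 3×3 system (Gaussian elimination) gives a = -20561/39956, b = 128395/39956, c = -69185/19978.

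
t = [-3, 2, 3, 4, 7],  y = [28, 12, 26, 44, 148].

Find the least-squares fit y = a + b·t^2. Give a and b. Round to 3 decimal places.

Setting ∂/∂a … = 0 gives: 5·a + 87·b = 258;  87·a + 2835·b = 8490.
Determinant 5·2835 − 87² = 6606.
a = (258·2835 − 87·8490)/6606 = -400/367; b = (5·8490 − 87·258)/6606 = 3334/1101.

a = -1.090, b = 3.028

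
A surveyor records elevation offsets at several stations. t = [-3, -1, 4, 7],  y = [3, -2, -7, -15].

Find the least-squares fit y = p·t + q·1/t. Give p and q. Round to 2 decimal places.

p = -2.12, q = 4.66

XᵀX·[p, q]ᵀ = Xᵀy reads: 75·p + 4·q = -140;  4·p + (8425/7056)·q = -81/28.
(Σt·t = 75, Σt·1/t = 4, Σ1/t·1/t = 8425/7056, Σt·y = -140, Σ1/t·y = -81/28.)
Eliminating q: (8425/7056)·(row 1) − 4·(row 2) gives (172993/2352)·p = (8425/7056)·(-140) − 4·(-81/28) = -39209/252, so p = -1097852/518979.
Then q = ((-81/28) − 4·(-1097852/518979))/(8425/7056) = 806820/172993.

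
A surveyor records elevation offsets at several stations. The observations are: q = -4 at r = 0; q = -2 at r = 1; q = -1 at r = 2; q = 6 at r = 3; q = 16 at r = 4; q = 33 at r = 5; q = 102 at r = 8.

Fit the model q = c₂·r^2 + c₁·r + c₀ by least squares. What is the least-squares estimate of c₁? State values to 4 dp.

Entries of MᵀM: Σr^2·r^2 = 5075, Σr^2·r = 737, Σr^2 = 119, Σr·r = 119, Σr = 23, Σ1 = 7.
For Mᵀq: Σr^2·q = 7657, Σr·q = 1059, Σq = 150.
Solving the 3×3 system (Gaussian elimination) gives c₂ = 90665/44898, c₁ = -19577/6414, c₀ = -21489/7483.

c₁ = -3.0522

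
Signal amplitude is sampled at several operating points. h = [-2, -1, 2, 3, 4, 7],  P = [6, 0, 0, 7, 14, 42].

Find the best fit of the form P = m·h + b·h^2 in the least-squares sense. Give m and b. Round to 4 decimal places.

m = -0.7291, b = 0.9688

With design matrix X, XᵀX = [[83, 433]; [433, 2771]] and XᵀP = [359, 2369]ᵀ.
Determinant 83·2771 − 433² = 42504.
m = (359·2771 − 433·2369)/42504 = -7747/10626; b = (83·2369 − 433·359)/42504 = 10295/10626.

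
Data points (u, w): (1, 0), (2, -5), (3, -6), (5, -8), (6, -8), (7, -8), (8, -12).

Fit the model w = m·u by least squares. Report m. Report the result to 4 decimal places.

The normal equations are: 188·m = -268.
m = (-268)/188 = -1.42553.

m = -1.4255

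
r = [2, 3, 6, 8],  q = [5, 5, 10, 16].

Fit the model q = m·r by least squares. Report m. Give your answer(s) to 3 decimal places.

m = 1.885

From the data, Σr·r = 113.
Right-hand side: Σr·q = 213.
So AᵀA·[m]ᵀ = Aᵀq: [[113]]·[m]ᵀ = [213]ᵀ.
m = 213/113 = 1.88496.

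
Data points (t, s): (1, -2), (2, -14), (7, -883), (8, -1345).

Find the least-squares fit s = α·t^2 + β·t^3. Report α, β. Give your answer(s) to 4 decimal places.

From the data, Σt^2·t^2 = 6514, Σt^2·t^3 = 49608, Σt^3·t^3 = 379858.
For Xᵀs: Σt^2·s = -129405, Σt^3·s = -991623.
det = 6514·379858 − 49608² = 13441348.
α = ((-129405)·379858 − 49608·(-991623))/13441348 = 18454647/6720674; β = (6514·(-991623) − 49608·(-129405))/13441348 = -19954491/6720674.

α = 2.7460, β = -2.9691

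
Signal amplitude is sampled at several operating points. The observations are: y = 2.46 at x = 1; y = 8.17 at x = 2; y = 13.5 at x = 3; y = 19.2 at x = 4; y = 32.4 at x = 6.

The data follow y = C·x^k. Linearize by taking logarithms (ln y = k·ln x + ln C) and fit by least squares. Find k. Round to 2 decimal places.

k = 1.43

Let Y = ln y. Fitting Y = k·ln x + ln C by least squares:
Σln x = 4.9698, Σ(ln x)² = 6.8196, Σln y = 12.0364, Σln x·ln y = 14.6437.
Equations: 6.8196·k + 4.9698·ln C = 14.6437;  4.9698·k + 5·ln C = 12.0364.
Solving (det = 9.3990): k = 1.42566, ln C = 0.99023.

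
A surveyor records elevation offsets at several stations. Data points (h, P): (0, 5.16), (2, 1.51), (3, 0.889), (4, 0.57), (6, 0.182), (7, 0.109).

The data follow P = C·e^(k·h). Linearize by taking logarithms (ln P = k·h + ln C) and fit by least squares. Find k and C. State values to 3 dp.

k = -0.545, C = 4.830

Linearized form: ln P = k·h + ln C. From the 6 transformed points,
Σh = 22.0000, Σ(h)² = 114.0000, Σln P = -2.5469, Σh·ln P = -27.5146.
Equations: 114.0000·k + 22.0000·ln C = -27.5146;  22.0000·k + 6·ln C = -2.5469.
Δ = 114.0000·6 − (22.0000)² = 200.0000; k = (-27.5146·6 − 22.0000·-2.5469)/200.0000 = -0.54528, ln C = (114.0000·-2.5469 − 22.0000·-27.5146)/200.0000 = 1.57488, so C = exp(1.57488) = 4.83015.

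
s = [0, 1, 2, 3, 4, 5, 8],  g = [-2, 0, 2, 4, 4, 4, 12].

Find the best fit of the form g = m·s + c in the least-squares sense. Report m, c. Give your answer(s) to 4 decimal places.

m = 1.5921, c = -1.8026

Entries of XᵀX: Σs·s = 119, Σs = 23, Σ1 = 7.
And Σs·g = 148, Σg = 24.
Eliminating c: 7·(row 1) − 23·(row 2) gives 304·m = 7·148 − 23·24 = 484, so m = 121/76.
Then c = (24 − 23·(121/76))/7 = -137/76.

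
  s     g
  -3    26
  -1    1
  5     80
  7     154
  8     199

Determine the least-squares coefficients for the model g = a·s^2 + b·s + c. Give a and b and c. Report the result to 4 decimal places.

AᵀA·[a, b, c]ᵀ = Aᵀg reads: 7204·a + 952·b + 148·c = 22517;  952·a + 148·b + 16·c = 2991;  148·a + 16·b + 5·c = 460.
(Σs^2·s^2 = 7204, Σs^2·s = 952, Σs^2 = 148, Σs·s = 148, Σs = 16, Σ1 = 5, Σs^2·g = 22517, Σs·g = 2991, Σg = 460.)
Solving the 3×3 system (Gaussian elimination) gives a = 168659/55524, b = 37753/55524, c = -409/4627.

a = 3.0376, b = 0.6799, c = -0.0884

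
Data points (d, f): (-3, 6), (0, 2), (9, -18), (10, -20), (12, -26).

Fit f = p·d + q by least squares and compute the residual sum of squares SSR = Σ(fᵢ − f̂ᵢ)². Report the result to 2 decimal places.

SSR = 4.75

From the data, Σd·d = 334, Σd = 28, Σ1 = 5.
For Aᵀf: Σd·f = -692, Σf = -56.
AᵀA·[p, q]ᵀ = Aᵀf becomes [[334, 28]; [28, 5]]·[p, q]ᵀ = [-692, -56]ᵀ.
Eliminating q: 5·(row 1) − 28·(row 2) gives 886·p = 5·(-692) − 28·(-56) = -1892, so p = -946/443.
Then q = ((-56) − 28·(-946/443))/5 = 336/443.
Residuals: -516/443, 550/443, 204/443, 264/443, -502/443; SSR = 2104/443.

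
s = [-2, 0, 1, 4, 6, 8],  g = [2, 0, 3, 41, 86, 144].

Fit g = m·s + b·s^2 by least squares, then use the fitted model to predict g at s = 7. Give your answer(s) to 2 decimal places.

With design matrix A, AᵀA = [[121, 785]; [785, 5665]] and Aᵀg = [1831, 12979]ᵀ.
Eliminating b: 5665·(row 1) − 785·(row 2) gives 69240·m = 5665·1831 − 785·12979 = 184100, so m = 9205/3462.
Then b = (12979 − 785·(9205/3462))/5665 = 33281/17310.
At s = 7: ĝ = (9205/3462)·(7) + (33281/17310)·(49) = 976472/8655.

ĝ = 112.82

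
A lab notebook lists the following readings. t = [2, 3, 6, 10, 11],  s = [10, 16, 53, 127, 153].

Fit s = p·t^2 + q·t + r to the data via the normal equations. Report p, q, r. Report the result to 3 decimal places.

Entries of AᵀA: Σt^2·t^2 = 26034, Σt^2·t = 2582, Σt^2 = 270, Σt·t = 270, Σt = 32, Σ1 = 5.
Moment sums: Σt^2·s = 33305, Σt·s = 3339, Σs = 359.
Solving the 3×3 system (Gaussian elimination) gives p = 1419/1366, q = 1616/683, r = 384/683.

p = 1.039, q = 2.366, r = 0.562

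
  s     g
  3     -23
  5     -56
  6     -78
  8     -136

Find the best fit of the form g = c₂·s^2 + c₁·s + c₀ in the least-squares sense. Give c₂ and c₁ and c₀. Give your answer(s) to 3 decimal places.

With design matrix M, MᵀM = [[6098, 880, 134]; [880, 134, 22]; [134, 22, 4]] and Mᵀg = [-13119, -1905, -293]ᵀ.
Inverting the 3×3 Gram matrix, [c₂, c₁, c₀]ᵀ = [-25/12, 53/156, -277/52]ᵀ.

c₂ = -2.083, c₁ = 0.340, c₀ = -5.327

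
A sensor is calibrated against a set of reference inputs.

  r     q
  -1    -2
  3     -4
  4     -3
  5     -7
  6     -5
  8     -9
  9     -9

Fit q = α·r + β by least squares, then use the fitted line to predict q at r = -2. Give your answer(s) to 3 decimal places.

With design matrix M, MᵀM = [[232, 34]; [34, 7]] and Mᵀq = [-240, -39]ᵀ.
det = 232·7 − 34² = 468.
α = ((-240)·7 − 34·(-39))/468 = -59/78; β = (232·(-39) − 34·(-240))/468 = -74/39.
At r = -2: q̂ = (-59/78)·(-2) + (-74/39)·(1) = -5/13.

q̂ = -0.385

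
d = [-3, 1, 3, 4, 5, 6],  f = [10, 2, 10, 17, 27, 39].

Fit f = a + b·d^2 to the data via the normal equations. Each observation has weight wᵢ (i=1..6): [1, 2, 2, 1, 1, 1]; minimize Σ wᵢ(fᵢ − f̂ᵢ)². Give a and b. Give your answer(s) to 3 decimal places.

a = 0.629, b = 1.056

Compute the Gram sums: Σwᵢ·1 = 8, Σwᵢ·d^2 = 106, Σwᵢ·d^2·d^2 = 2422.
Moment sums: Σwᵢ·f = 117, Σwᵢ·d^2·f = 2625.
Normal equations: [[8, 106]; [106, 2422]]·[a, b]ᵀ = [117, 2625]ᵀ.
Determinant 8·2422 − 106² = 8140.
a = (117·2422 − 106·2625)/8140 = 1281/2035; b = (8·2625 − 106·117)/8140 = 4299/4070.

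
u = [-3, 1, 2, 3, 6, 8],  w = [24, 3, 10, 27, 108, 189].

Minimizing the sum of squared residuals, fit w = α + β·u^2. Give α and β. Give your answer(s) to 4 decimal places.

α = -0.9098, β = 2.9793

Forming XᵀX = [[6, 123]; [123, 5571]] and Xᵀw = [361, 16486]ᵀ gives XᵀX·[α, β]ᵀ = Xᵀw.
Δ = 6·5571 − 123² = 18297.
α = (361·5571 − 123·16486)/18297 = -5549/6099; β = (6·16486 − 123·361)/18297 = 6057/2033.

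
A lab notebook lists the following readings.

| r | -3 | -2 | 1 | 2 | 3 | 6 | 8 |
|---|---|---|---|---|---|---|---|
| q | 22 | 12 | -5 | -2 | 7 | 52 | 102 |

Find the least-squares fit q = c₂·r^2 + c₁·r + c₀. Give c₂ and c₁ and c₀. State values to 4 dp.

AᵀA·[c₂, c₁, c₀]ᵀ = Aᵀq reads: 5587·c₂ + 729·c₁ + 127·c₀ = 8696;  729·c₂ + 127·c₁ + 15·c₀ = 1050;  127·c₂ + 15·c₁ + 7·c₀ = 188.
Solving the 3×3 system (Gaussian elimination) gives c₂ = 119981/59899, c₁ = -169212/59899, c₀ = -29355/8557.

c₂ = 2.0031, c₁ = -2.8250, c₀ = -3.4305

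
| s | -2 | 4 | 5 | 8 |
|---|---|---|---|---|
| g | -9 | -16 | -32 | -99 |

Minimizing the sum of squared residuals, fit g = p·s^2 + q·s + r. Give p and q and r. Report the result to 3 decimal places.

p = -1.938, q = 2.612, r = 4.007

Setting ∂/∂p … = 0 gives: 4993·p + 693·q + 109·r = -7428;  693·p + 109·q + 15·r = -998;  109·p + 15·q + 4·r = -156.
Solving the 3×3 system (Gaussian elimination) gives p = -33461/17268, q = 15037/5756, r = 34597/8634.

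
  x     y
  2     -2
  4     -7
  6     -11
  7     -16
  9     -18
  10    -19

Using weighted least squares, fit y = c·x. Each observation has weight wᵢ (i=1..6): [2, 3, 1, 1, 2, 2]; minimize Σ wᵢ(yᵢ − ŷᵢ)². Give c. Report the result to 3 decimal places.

c = -1.936

With design matrix A, AᵀWA = [[503]] and AᵀWy = [-974]ᵀ.
Hence c = -974 / 503 ≈ -1.93638.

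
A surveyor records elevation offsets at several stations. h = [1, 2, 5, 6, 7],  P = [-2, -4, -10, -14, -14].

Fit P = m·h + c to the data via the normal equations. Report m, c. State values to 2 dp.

From the data, Σh·h = 115, Σh = 21, Σ1 = 5.
For AᵀP: Σh·P = -242, ΣP = -44.
Determinant 115·5 − 21² = 134.
m = ((-242)·5 − 21·(-44))/134 = -143/67; c = (115·(-44) − 21·(-242))/134 = 11/67.

m = -2.13, c = 0.16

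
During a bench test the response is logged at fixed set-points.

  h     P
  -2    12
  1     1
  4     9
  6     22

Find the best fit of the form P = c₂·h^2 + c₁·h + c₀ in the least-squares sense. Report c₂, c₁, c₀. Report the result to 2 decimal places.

c₂ = 0.95, c₁ = -2.48, c₀ = 3.08

The normal system MᵀM·[c₂, c₁, c₀]ᵀ = MᵀP is [[1569, 273, 57]; [273, 57, 9]; [57, 9, 4]]·[c₂, c₁, c₀]ᵀ = [985, 145, 44]ᵀ.
Solving the 3×3 system (Gaussian elimination) gives c₂ = 361/381, c₁ = -315/127, c₀ = 391/127.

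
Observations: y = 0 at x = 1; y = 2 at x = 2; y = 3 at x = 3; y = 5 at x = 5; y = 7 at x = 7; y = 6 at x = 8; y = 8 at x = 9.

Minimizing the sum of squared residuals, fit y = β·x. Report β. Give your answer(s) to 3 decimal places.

The normal system AᵀA·[β]ᵀ = Aᵀy is [[233]]·[β]ᵀ = [207]ᵀ.
β = 207/233 = 0.888412.

β = 0.888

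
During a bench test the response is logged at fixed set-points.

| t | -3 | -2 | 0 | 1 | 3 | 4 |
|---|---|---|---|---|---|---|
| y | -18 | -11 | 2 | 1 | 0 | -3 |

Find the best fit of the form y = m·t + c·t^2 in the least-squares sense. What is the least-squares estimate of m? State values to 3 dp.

Setting ∂/∂m … = 0 gives: 39·m + 57·c = 65;  57·m + 435·c = -253.
det = 39·435 − 57² = 13716.
m = (65·435 − 57·(-253))/13716 = 1186/381; c = (39·(-253) − 57·65)/13716 = -377/381.

m = 3.113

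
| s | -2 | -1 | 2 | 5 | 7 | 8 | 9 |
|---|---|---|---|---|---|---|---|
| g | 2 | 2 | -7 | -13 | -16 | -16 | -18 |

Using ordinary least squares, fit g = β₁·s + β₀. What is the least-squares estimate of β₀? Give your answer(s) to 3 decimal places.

β₀ = -1.739

Forming XᵀX = [[228, 28]; [28, 7]] and Xᵀg = [-487, -66]ᵀ gives XᵀX·[β₁, β₀]ᵀ = Xᵀg.
det = 228·7 − 28² = 812.
β₁ = ((-487)·7 − 28·(-66))/812 = -223/116; β₀ = (228·(-66) − 28·(-487))/812 = -353/203.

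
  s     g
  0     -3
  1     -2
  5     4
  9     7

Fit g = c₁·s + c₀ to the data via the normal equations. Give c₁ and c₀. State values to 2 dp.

The normal system AᵀA·[c₁, c₀]ᵀ = Aᵀg is [[107, 15]; [15, 4]]·[c₁, c₀]ᵀ = [81, 6]ᵀ.
det = 107·4 − 15² = 203.
c₁ = (81·4 − 15·6)/203 = 234/203; c₀ = (107·6 − 15·81)/203 = -573/203.

c₁ = 1.15, c₀ = -2.82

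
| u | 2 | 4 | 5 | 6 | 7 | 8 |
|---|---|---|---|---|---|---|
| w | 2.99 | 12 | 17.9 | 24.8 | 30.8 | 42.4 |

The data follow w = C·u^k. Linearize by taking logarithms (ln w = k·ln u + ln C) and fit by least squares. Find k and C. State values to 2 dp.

k = 1.89, C = 0.83

With ln wᵢ as the transformed response and ln uᵢ as the regressor:
Over the data: Σln u = 9.5060, Σ(ln u)² = 16.3136, Σln w = 16.8505, Σln u·ln w = 29.0616.
Normal system: [[16.3136, 9.5060]; [9.5060, 6]]·[k, ln C]ᵀ = [29.0616, 16.8505]ᵀ.
Solving (det = 7.5177): k = 1.88738, ln C = -0.18183, so C = exp(-0.18183) = 0.83374.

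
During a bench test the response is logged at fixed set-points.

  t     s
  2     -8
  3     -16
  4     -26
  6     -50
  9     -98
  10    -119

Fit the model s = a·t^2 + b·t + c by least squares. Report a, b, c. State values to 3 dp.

a = -0.839, b = -3.720, c = 2.640

Sums needed: Σt^2·t^2 = 18210, Σt^2·t = 2044, Σt^2 = 246, Σt·t = 246, Σt = 34, Σ1 = 6.
Right-hand side: Σt^2·s = -22230, Σt·s = -2540, Σs = -317.
So AᵀA·[a, b, c]ᵀ = Aᵀs: [[18210, 2044, 246]; [2044, 246, 34]; [246, 34, 6]]·[a, b, c]ᵀ = [-22230, -2540, -317]ᵀ.
Solving the 3×3 system (Gaussian elimination) gives a = -2713/3234, b = -20049/5390, c = 42683/16170.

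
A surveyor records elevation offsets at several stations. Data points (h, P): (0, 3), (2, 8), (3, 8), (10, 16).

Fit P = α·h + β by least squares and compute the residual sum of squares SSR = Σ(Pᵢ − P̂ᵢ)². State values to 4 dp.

SSR = 3.4626

Forming AᵀA = [[113, 15]; [15, 4]] and AᵀP = [200, 35]ᵀ gives AᵀA·[α, β]ᵀ = AᵀP.
Determinant 113·4 − 15² = 227.
α = (200·4 − 15·35)/227 = 275/227; β = (113·35 − 15·200)/227 = 955/227.
Residuals: -274/227, 311/227, 36/227, -73/227; SSR = 786/227.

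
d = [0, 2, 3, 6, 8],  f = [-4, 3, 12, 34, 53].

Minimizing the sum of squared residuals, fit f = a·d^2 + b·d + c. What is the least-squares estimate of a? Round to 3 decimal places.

a = 0.423

The normal equations are: 5489·a + 763·b + 113·c = 4736;  763·a + 113·b + 19·c = 670;  113·a + 19·b + 5·c = 98.
Inverting the 3×3 Gram matrix, [a, b, c]ᵀ = [83/196, 751/196, -222/49]ᵀ.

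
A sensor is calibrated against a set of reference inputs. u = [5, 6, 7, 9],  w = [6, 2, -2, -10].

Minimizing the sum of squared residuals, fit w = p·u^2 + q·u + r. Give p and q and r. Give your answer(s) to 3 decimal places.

From the data, Σu^2·u^2 = 10883, Σu^2·u = 1413, Σu^2 = 191, Σu·u = 191, Σu = 27, Σ1 = 4.
For Aᵀw: Σu^2·w = -686, Σu·w = -62, Σw = -4.
AᵀA·[p, q, r]ᵀ = Aᵀw becomes [[10883, 1413, 191]; [1413, 191, 27]; [191, 27, 4]]·[p, q, r]ᵀ = [-686, -62, -4]ᵀ.
Inverting the 3×3 Gram matrix, [p, q, r]ᵀ = [0, -4, 26]ᵀ.

p = 0.000, q = -4.000, r = 26.000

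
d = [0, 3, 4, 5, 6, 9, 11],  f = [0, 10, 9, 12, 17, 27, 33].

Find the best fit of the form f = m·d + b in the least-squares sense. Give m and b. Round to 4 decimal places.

m = 3.0315, b = -1.0280

Forming AᵀA = [[288, 38]; [38, 7]] and Aᵀf = [834, 108]ᵀ gives AᵀA·[m, b]ᵀ = Aᵀf.
Eliminating b: 7·(row 1) − 38·(row 2) gives 572·m = 7·834 − 38·108 = 1734, so m = 867/286.
Then b = (108 − 38·(867/286))/7 = -147/143.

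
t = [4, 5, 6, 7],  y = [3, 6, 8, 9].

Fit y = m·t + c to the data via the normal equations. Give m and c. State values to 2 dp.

m = 2.00, c = -4.50

Sums needed: Σt·t = 126, Σt = 22, Σ1 = 4.
Right-hand side: Σt·y = 153, Σy = 26.
XᵀX·[m, c]ᵀ = Xᵀy becomes [[126, 22]; [22, 4]]·[m, c]ᵀ = [153, 26]ᵀ.
Determinant 126·4 − 22² = 20.
m = (153·4 − 22·26)/20 = 2; c = (126·26 − 22·153)/20 = -9/2.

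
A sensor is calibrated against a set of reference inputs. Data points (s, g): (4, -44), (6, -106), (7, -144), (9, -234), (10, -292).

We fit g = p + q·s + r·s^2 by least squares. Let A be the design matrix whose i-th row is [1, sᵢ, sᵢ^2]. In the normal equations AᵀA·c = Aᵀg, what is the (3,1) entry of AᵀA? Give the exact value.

282

Row 3 ↔ basis s^2, column 1 ↔ basis 1, so (AᵀA)_{3,1} = Σᵢ s^2 = (16)·(1) + (36)·(1) + (49)·(1) + (81)·(1) + (100)·(1) = 282.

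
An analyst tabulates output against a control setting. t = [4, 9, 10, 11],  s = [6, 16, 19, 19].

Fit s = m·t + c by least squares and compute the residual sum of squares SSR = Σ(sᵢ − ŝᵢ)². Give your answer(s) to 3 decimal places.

Compute the Gram sums: Σt·t = 318, Σt = 34, Σ1 = 4.
Right-hand side: Σt·s = 567, Σs = 60.
AᵀA·[m, c]ᵀ = Aᵀs becomes [[318, 34]; [34, 4]]·[m, c]ᵀ = [567, 60]ᵀ.
det = 318·4 − 34² = 116.
m = (567·4 − 34·60)/116 = 57/29; c = (318·60 − 34·567)/116 = -99/58.
Residuals: -9/58, 1/58, 61/58, -53/58; SSR = 57/29.

SSR = 1.966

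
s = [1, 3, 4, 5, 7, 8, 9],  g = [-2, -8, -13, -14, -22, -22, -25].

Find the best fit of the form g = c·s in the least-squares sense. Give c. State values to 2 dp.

With design matrix A, AᵀA = [[245]] and Aᵀg = [-703]ᵀ.
c = (-703)/245 = -2.86939.

c = -2.87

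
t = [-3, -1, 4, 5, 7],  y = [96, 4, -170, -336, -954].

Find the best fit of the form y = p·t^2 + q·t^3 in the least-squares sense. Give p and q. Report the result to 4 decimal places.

The normal system XᵀX·[p, q]ᵀ = Xᵀy is [[3364, 20712]; [20712, 138100]]·[p, q]ᵀ = [-56998, -382698]ᵀ.
det = 3364·138100 − 20712² = 35581456.
p = ((-56998)·138100 − 20712·(-382698))/35581456 = 6877147/4447682; q = (3364·(-382698) − 20712·(-56998))/35581456 = -13356687/4447682.

p = 1.5462, q = -3.0031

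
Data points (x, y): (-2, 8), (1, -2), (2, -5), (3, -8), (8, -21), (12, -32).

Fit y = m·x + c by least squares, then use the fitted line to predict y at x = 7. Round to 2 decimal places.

ŷ = -18.40

Normal-equation sums: Σx·x = 226, Σx = 24, Σ1 = 6.
Moment sums: Σx·y = -604, Σy = -60.
So AᵀA·[m, c]ᵀ = Aᵀy: [[226, 24]; [24, 6]]·[m, c]ᵀ = [-604, -60]ᵀ.
Δ = 226·6 − 24² = 780.
m = ((-604)·6 − 24·(-60))/780 = -14/5; c = (226·(-60) − 24·(-604))/780 = 6/5.
At x = 7: ŷ = (-14/5)·(7) + (6/5)·(1) = -92/5.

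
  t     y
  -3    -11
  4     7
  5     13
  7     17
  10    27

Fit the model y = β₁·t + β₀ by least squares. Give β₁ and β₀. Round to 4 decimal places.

β₁ = 2.9099, β₀ = -2.7854

Normal-equation sums: Σt·t = 199, Σt = 23, Σ1 = 5.
And Σt·y = 515, Σy = 53.
Eliminating β₀: 5·(row 1) − 23·(row 2) gives 466·β₁ = 5·515 − 23·53 = 1356, so β₁ = 678/233.
Then β₀ = (53 − 23·(678/233))/5 = -649/233.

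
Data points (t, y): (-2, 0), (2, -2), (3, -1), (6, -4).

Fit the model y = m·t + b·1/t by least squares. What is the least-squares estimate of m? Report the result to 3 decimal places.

The normal system XᵀX·[m, b]ᵀ = Xᵀy is [[53, 4]; [4, 23/36]]·[m, b]ᵀ = [-31, -2]ᵀ.
Eliminating b: (23/36)·(row 1) − 4·(row 2) gives (643/36)·m = (23/36)·(-31) − 4·(-2) = -425/36, so m = -425/643.
Then b = ((-2) − 4·(-425/643))/(23/36) = 648/643.

m = -0.661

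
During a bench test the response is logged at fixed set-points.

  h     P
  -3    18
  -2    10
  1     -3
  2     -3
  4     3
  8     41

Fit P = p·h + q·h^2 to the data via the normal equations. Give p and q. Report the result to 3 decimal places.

XᵀX·[p, q]ᵀ = XᵀP reads: 98·p + 550·q = 257;  550·p + 4466·q = 2859.
Eliminating q: 4466·(row 1) − 550·(row 2) gives 135168·p = 4466·257 − 550·2859 = -424688, so p = -2413/768.
Then q = (2859 − 550·(-2413/768))/4466 = 8677/8448.

p = -3.142, q = 1.027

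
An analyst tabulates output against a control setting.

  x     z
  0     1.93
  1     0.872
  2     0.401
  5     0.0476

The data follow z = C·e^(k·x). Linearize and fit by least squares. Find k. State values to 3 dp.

Taking logs, ln z = k·x + ln C, so regress ln z on x.
Σx = 8.0000, Σ(x)² = 30.0000, Σln z = -3.4382, Σx·ln z = -17.1892.
Equations: 30.0000·k + 8.0000·ln C = -17.1892;  8.0000·k + 4·ln C = -3.4382.
Slope k = (n·Σx·ln z − Σx·Σln z)/(n·Σ(x)² − (Σx)²) = (4·-17.1892 − 8.0000·-3.4382)/56.0000 = -0.73663; ln C = (Σln z − k·Σx)/n = 0.61372.

k = -0.737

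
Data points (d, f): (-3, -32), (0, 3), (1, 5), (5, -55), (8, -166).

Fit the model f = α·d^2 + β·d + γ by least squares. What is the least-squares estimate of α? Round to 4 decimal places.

α = -3.0531

Forming MᵀM = [[4803, 611, 99]; [611, 99, 11]; [99, 11, 5]] and Mᵀf = [-12282, -1502, -245]ᵀ gives MᵀM·[α, β, γ]ᵀ = Mᵀf.
Inverting the 3×3 Gram matrix, [α, β, γ]ᵀ = [-55371/18136, 57579/18136, 10126/2267]ᵀ.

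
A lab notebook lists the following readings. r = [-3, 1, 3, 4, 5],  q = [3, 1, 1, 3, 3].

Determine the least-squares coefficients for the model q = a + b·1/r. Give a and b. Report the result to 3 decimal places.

a = 2.683, b = -1.666

From the data, Σ1 = 5, Σ1/r = 29/20, Σ1/r·1/r = 4769/3600.
Moment sums: Σq = 11, Σ1/r·q = 101/60.
MᵀM·[a, b]ᵀ = Mᵀq becomes [[5, 29/20]; [29/20, 4769/3600]]·[a, b]ᵀ = [11, 101/60]ᵀ.
Eliminating b: (4769/3600)·(row 1) − (29/20)·(row 2) gives (4069/900)·a = (4769/3600)·11 − (29/20)·(101/60) = 5459/450, so a = 10918/4069.
Then b = ((101/60) − (29/20)·(10918/4069))/(4769/3600) = -6780/4069.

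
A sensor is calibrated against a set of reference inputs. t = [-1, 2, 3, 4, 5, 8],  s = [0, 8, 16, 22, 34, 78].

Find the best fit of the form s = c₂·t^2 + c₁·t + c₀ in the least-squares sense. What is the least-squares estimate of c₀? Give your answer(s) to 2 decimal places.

Entries of MᵀM: Σt^2·t^2 = 5075, Σt^2·t = 735, Σt^2 = 119, Σt·t = 119, Σt = 21, Σ1 = 6.
For Mᵀs: Σt^2·s = 6370, Σt·s = 946, Σs = 158.
Solving the 3×3 system (Gaussian elimination) gives c₂ = 1, c₁ = 149/91, c₀ = 10/13.

c₀ = 0.77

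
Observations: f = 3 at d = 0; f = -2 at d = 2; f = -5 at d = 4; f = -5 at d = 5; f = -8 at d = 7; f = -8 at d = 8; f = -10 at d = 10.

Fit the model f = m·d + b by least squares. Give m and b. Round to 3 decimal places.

The normal equations are: 258·m + 36·b = -269;  36·m + 7·b = -35.
(Σd·d = 258, Σd = 36, Σ1 = 7, Σd·f = -269, Σf = -35.)
Eliminating b: 7·(row 1) − 36·(row 2) gives 510·m = 7·(-269) − 36·(-35) = -623, so m = -623/510.
Then b = ((-35) − 36·(-623/510))/7 = 109/85.

m = -1.222, b = 1.282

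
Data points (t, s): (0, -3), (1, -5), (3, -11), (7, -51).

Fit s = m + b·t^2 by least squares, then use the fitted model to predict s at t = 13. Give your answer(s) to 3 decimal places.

ŝ = -167.709

Sums needed: Σ1 = 4, Σt^2 = 59, Σt^2·t^2 = 2483.
Right-hand side: Σs = -70, Σt^2·s = -2603.
So MᵀM·[m, b]ᵀ = Mᵀs: [[4, 59]; [59, 2483]]·[m, b]ᵀ = [-70, -2603]ᵀ.
Eliminating b: 2483·(row 1) − 59·(row 2) gives 6451·m = 2483·(-70) − 59·(-2603) = -20233, so m = -20233/6451.
Then b = ((-2603) − 59·(-20233/6451))/2483 = -6282/6451.
At t = 13: ŝ = (-20233/6451)·(1) + (-6282/6451)·(169) = -1081891/6451.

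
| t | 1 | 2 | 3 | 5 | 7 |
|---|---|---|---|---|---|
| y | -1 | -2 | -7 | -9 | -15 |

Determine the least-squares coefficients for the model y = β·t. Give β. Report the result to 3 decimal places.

Compute the Gram sums: Σt·t = 88.
And Σt·y = -176.
Hence β = -176 / 88 ≈ -2.

β = -2.000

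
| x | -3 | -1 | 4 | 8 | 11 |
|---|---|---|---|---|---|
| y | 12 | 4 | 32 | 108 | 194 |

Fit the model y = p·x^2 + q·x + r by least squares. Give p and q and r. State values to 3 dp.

From the data, Σx^2·x^2 = 19075, Σx^2·x = 1879, Σx^2 = 211, Σx·x = 211, Σx = 19, Σ1 = 5.
Right-hand side: Σx^2·y = 31010, Σx·y = 3086, Σy = 350.
Normal equations: [[19075, 1879, 211]; [1879, 211, 19]; [211, 19, 5]]·[p, q, r]ᵀ = [31010, 3086, 350]ᵀ.
Solving the 3×3 system (Gaussian elimination) gives p = 75531/52364, q = 76291/52364, r = 94083/26182.

p = 1.442, q = 1.457, r = 3.593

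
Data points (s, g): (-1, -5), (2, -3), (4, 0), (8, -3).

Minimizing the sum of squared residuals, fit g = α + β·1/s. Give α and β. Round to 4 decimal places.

α = -2.6844, β = 2.1003

Sums needed: Σ1 = 4, Σ1/s = -1/8, Σ1/s·1/s = 85/64.
Right-hand side: Σg = -11, Σ1/s·g = 25/8.
Normal equations: [[4, -1/8]; [-1/8, 85/64]]·[α, β]ᵀ = [-11, 25/8]ᵀ.
det = 4·(85/64) − (-1/8)² = 339/64.
α = ((-11)·(85/64) − (-1/8)·(25/8))/(339/64) = -910/339; β = (4·(25/8) − (-1/8)·(-11))/(339/64) = 712/339.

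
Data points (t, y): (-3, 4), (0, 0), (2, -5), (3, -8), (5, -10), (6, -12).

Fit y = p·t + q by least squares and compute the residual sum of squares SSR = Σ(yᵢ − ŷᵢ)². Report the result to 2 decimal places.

SSR = 3.41

Sums needed: Σt·t = 83, Σt = 13, Σ1 = 6.
Right-hand side: Σt·y = -168, Σy = -31.
Eliminating q: 6·(row 1) − 13·(row 2) gives 329·p = 6·(-168) − 13·(-31) = -605, so p = -605/329.
Then q = ((-31) − 13·(-605/329))/6 = -389/329.
Residuals: -110/329, 389/329, -46/329, -428/329, 124/329, 71/329; SSR = 1122/329.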